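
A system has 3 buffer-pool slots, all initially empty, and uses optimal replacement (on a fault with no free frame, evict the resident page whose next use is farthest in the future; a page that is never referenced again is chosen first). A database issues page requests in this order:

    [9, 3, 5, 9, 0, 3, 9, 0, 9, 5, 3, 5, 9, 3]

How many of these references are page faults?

5

9 → miss, frames [9]
3 → miss, frames [9, 3]
5 → miss, frames [9, 3, 5]
9 → hit
0 → miss, evict 5, frames [9, 3, 0]
3 → hit
9 → hit
0 → hit
9 → hit
5 → miss, evict 0, frames [9, 3, 5]
3 → hit
5 → hit
9 → hit
3 → hit
Page faults: 5.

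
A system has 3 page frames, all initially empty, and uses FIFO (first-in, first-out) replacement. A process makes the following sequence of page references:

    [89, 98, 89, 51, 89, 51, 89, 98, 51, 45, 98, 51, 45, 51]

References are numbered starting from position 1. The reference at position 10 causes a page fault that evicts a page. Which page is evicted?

pos 1: 89 → miss, frames {89}
pos 2: 98 → miss, frames {89,98}
pos 3: 89 → hit
pos 4: 51 → miss, frames {89,98,51}
pos 5: 89 → hit
pos 6: 51 → hit
pos 7: 89 → hit
pos 8: 98 → hit
pos 9: 51 → hit
pos 10: 45 → miss, evict 89, frames {98,51,45}
At position 10, page 89 is evicted.

89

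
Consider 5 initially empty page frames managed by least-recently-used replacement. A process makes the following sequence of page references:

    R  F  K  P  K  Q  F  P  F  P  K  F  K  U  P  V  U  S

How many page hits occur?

10

R -> miss, frames (R)
F -> miss, frames (R F)
K -> miss, frames (R F K)
P -> miss, frames (R F K P)
K -> hit
Q -> miss, frames (R F P K Q)
F -> hit
P -> hit
F -> hit
P -> hit
K -> hit
F -> hit
K -> hit
U -> miss, evict R, frames (Q P F K U)
P -> hit
V -> miss, evict Q, frames (F K U P V)
U -> hit
S -> miss, evict F, frames (K P V U S)
Hits: 10.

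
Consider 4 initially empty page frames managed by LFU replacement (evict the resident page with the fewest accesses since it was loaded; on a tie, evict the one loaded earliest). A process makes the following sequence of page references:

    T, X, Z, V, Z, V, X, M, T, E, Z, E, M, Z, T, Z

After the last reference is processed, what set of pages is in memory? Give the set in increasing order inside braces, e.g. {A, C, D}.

{E, T, V, Z}

T -> miss, frames {T}
X -> miss, frames {T,X}
Z -> miss, frames {T,X,Z}
V -> miss, frames {T,X,Z,V}
Z -> hit
V -> hit
X -> hit
M -> miss, evict T, frames {X,Z,V,M}
T -> miss, evict M, frames {X,Z,V,T}
E -> miss, evict T, frames {X,Z,V,E}
Z -> hit
E -> hit
M -> miss, evict X, frames {Z,V,E,M}
Z -> hit
T -> miss, evict M, frames {Z,V,E,T}
Z -> hit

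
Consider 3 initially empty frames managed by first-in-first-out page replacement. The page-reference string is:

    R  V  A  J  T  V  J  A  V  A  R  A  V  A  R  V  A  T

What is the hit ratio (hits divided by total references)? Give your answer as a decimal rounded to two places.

R -> fault, frames {R}
V -> fault, frames {R,V}
A -> fault, frames {R,V,A}
J -> fault, evict R, frames {V,A,J}
T -> fault, evict V, frames {A,J,T}
V -> fault, evict A, frames {J,T,V}
J -> hit
A -> fault, evict J, frames {T,V,A}
V -> hit
A -> hit
R -> fault, evict T, frames {V,A,R}
A -> hit
V -> hit
A -> hit
R -> hit
V -> hit
A -> hit
T -> fault, evict V, frames {A,R,T}
Hits: 9 of 18 references → 9/18 = 0.5000.

0.50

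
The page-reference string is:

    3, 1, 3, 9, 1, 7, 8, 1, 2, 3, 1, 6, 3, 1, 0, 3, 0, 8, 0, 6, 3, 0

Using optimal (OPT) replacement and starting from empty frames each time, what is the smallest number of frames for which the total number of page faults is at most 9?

f=1: 22 faults
f=2: 13 faults
f=3: 10 faults
f=4: 8 faults
f=5: 8 faults
f=6: 8 faults
f=7: 8 faults
f=8: 8 faults
Smallest f with faults ≤ 9 is 4.

4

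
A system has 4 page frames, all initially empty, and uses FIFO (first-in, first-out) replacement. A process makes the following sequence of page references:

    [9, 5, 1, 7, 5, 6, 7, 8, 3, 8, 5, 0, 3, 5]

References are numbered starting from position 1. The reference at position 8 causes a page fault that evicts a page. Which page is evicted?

pos 1: 9 -> fault, frames {9}
pos 2: 5 -> fault, frames {9,5}
pos 3: 1 -> fault, frames {9,5,1}
pos 4: 7 -> fault, frames {9,5,1,7}
pos 5: 5 -> hit
pos 6: 6 -> fault, evict 9, frames {5,1,7,6}
pos 7: 7 -> hit
pos 8: 8 -> fault, evict 5, frames {1,7,6,8}
At position 8, page 5 is evicted.

5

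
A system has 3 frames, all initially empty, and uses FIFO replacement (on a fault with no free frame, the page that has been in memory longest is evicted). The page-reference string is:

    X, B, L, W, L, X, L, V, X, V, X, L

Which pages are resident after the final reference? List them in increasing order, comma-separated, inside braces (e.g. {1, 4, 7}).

X: fault, frames {X}
B: fault, frames {X,B}
L: fault, frames {X,B,L}
W: fault, evict X, frames {B,L,W}
L: hit
X: fault, evict B, frames {L,W,X}
L: hit
V: fault, evict L, frames {W,X,V}
X: hit
V: hit
X: hit
L: fault, evict W, frames {X,V,L}

{L, V, X}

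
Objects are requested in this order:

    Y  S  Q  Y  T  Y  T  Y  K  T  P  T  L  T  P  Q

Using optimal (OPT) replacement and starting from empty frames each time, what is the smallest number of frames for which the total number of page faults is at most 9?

f=1: 16 faults
f=2: 9 faults
f=3: 8 faults
f=4: 7 faults
f=5: 7 faults
f=6: 7 faults
f=7: 7 faults
Smallest f with faults ≤ 9 is 2.

2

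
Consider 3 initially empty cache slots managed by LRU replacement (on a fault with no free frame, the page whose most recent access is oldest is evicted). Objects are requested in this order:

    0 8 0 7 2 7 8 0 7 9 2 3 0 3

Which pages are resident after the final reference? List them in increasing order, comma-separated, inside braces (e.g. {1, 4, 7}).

{0, 2, 3}

0 → fault, frames {0}
8 → fault, frames {0,8}
0 → hit
7 → fault, frames {8,0,7}
2 → fault, evict 8, frames {0,7,2}
7 → hit
8 → fault, evict 0, frames {2,7,8}
0 → fault, evict 2, frames {7,8,0}
7 → hit
9 → fault, evict 8, frames {0,7,9}
2 → fault, evict 0, frames {7,9,2}
3 → fault, evict 7, frames {9,2,3}
0 → fault, evict 9, frames {2,3,0}
3 → hit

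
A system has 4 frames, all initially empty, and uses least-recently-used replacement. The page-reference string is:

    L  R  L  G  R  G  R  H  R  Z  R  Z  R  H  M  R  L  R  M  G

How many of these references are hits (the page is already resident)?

12

L -> fault, frames (L)
R -> fault, frames (L R)
L -> hit
G -> fault, frames (R L G)
R -> hit
G -> hit
R -> hit
H -> fault, frames (L G R H)
R -> hit
Z -> fault, evict L, frames (G H R Z)
R -> hit
Z -> hit
R -> hit
H -> hit
M -> fault, evict G, frames (Z R H M)
R -> hit
L -> fault, evict Z, frames (H M R L)
R -> hit
M -> hit
G -> fault, evict H, frames (L R M G)
Hits: 12.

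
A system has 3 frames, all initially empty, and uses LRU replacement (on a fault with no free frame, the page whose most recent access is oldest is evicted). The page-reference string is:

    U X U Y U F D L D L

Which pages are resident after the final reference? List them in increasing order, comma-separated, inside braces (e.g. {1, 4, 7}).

{D, F, L}

U: miss, frames [U]
X: miss, frames [U, X]
U: hit
Y: miss, frames [X, U, Y]
U: hit
F: miss, evict X, frames [Y, U, F]
D: miss, evict Y, frames [U, F, D]
L: miss, evict U, frames [F, D, L]
D: hit
L: hit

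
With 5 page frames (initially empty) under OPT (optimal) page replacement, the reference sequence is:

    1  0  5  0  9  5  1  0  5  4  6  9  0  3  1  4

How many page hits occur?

1 -> fault, frames {1}
0 -> fault, frames {1,0}
5 -> fault, frames {1,0,5}
0 -> hit
9 -> fault, frames {1,0,5,9}
5 -> hit
1 -> hit
0 -> hit
5 -> hit
4 -> fault, frames {1,0,5,9,4}
6 -> fault, evict 5, frames {1,0,9,4,6}
9 -> hit
0 -> hit
3 -> fault, evict 6, frames {1,0,9,4,3}
1 -> hit
4 -> hit
Hits: 9.

9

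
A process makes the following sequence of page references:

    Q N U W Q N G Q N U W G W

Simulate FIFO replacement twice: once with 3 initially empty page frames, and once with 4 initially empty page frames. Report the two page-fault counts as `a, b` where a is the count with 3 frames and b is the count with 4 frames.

9, 10

3 frames: F F F F F F F . . F F . . → 9 faults.
4 frames: F F F F . . F F F F F F . → 10 faults.
10 > 9: adding a frame increased faults — Belady's anomaly.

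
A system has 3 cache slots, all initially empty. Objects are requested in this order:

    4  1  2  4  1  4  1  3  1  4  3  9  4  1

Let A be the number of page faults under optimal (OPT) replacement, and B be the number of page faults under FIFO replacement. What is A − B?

-2

Under OPT: F F F . . . . F . . . F . . → 5 faults.
Under FIFO: F F F . . . . F . F . F . F → 7 faults.
A − B = 5 − 7 = -2.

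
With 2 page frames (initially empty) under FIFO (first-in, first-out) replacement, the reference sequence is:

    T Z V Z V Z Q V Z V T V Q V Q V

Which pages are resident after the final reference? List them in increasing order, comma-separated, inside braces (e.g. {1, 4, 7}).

T: fault, frames {T}
Z: fault, frames {T,Z}
V: fault, evict T, frames {Z,V}
Z: hit
V: hit
Z: hit
Q: fault, evict Z, frames {V,Q}
V: hit
Z: fault, evict V, frames {Q,Z}
V: fault, evict Q, frames {Z,V}
T: fault, evict Z, frames {V,T}
V: hit
Q: fault, evict V, frames {T,Q}
V: fault, evict T, frames {Q,V}
Q: hit
V: hit

{Q, V}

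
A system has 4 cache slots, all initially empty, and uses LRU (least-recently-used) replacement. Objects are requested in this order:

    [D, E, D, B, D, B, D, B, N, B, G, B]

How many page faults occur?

5

D: fault, frames {D}
E: fault, frames {D,E}
D: hit
B: fault, frames {E,D,B}
D: hit
B: hit
D: hit
B: hit
N: fault, frames {E,D,B,N}
B: hit
G: fault, evict E, frames {D,N,B,G}
B: hit
Page faults: 5.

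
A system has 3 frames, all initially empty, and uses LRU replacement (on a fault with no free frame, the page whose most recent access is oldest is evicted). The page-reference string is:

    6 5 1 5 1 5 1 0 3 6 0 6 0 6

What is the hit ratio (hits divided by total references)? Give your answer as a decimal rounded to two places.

0.57

6: miss, frames (6)
5: miss, frames (6 5)
1: miss, frames (6 5 1)
5: hit
1: hit
5: hit
1: hit
0: miss, evict 6, frames (5 1 0)
3: miss, evict 5, frames (1 0 3)
6: miss, evict 1, frames (0 3 6)
0: hit
6: hit
0: hit
6: hit
Hits: 8 of 14 references → 8/14 = 0.5714.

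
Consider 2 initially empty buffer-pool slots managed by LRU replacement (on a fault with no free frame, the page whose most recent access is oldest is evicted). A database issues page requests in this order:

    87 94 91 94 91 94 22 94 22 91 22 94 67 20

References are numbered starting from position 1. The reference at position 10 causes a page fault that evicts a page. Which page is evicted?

pos 1: 87: miss, frames (87)
pos 2: 94: miss, frames (87 94)
pos 3: 91: miss, evict 87, frames (94 91)
pos 4: 94: hit
pos 5: 91: hit
pos 6: 94: hit
pos 7: 22: miss, evict 91, frames (94 22)
pos 8: 94: hit
pos 9: 22: hit
pos 10: 91: miss, evict 94, frames (22 91)
At position 10, page 94 is evicted.

94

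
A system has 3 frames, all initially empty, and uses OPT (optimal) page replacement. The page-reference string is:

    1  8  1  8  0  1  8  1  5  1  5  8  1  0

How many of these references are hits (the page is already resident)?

9

1 → fault, frames (1)
8 → fault, frames (1 8)
1 → hit
8 → hit
0 → fault, frames (1 8 0)
1 → hit
8 → hit
1 → hit
5 → fault, evict 0, frames (1 8 5)
1 → hit
5 → hit
8 → hit
1 → hit
0 → fault, evict 5, frames (1 8 0)
Hits: 9.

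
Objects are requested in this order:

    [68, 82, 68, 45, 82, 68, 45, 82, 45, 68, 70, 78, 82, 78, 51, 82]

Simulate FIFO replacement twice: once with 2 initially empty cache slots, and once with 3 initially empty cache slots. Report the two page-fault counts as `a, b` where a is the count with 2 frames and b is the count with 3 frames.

11, 7

2 frames: F F . F . F . F F F F F F . F . → 11 faults.
3 frames: F F . F . . . . . . F F F . F . → 7 faults.
7 < 11: adding a frame reduced faults, as is typical.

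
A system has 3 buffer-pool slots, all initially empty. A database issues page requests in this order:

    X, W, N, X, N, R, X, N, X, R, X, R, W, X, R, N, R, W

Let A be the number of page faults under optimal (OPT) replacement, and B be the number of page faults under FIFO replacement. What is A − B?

Under OPT: F F F . . F . . . . . . F . . F . . → 6 faults.
Under FIFO: F F F . . F F . . . . . F . . F F . → 8 faults.
A − B = 6 − 8 = -2.

-2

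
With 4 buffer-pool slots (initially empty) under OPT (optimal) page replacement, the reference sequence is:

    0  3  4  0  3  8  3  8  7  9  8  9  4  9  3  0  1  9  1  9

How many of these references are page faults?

8

0: miss, frames [0]
3: miss, frames [0, 3]
4: miss, frames [0, 3, 4]
0: hit
3: hit
8: miss, frames [0, 3, 4, 8]
3: hit
8: hit
7: miss, evict 0, frames [3, 4, 8, 7]
9: miss, evict 7, frames [3, 4, 8, 9]
8: hit
9: hit
4: hit
9: hit
3: hit
0: miss, evict 8, frames [3, 4, 9, 0]
1: miss, evict 0, frames [3, 4, 9, 1]
9: hit
1: hit
9: hit
Page faults: 8.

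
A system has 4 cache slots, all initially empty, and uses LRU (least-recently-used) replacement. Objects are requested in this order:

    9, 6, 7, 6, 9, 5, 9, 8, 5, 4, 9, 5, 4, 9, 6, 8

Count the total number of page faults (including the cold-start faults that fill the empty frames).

9 -> miss, frames [9]
6 -> miss, frames [9, 6]
7 -> miss, frames [9, 6, 7]
6 -> hit
9 -> hit
5 -> miss, frames [7, 6, 9, 5]
9 -> hit
8 -> miss, evict 7, frames [6, 5, 9, 8]
5 -> hit
4 -> miss, evict 6, frames [9, 8, 5, 4]
9 -> hit
5 -> hit
4 -> hit
9 -> hit
6 -> miss, evict 8, frames [5, 4, 9, 6]
8 -> miss, evict 5, frames [4, 9, 6, 8]
Page faults: 8.

8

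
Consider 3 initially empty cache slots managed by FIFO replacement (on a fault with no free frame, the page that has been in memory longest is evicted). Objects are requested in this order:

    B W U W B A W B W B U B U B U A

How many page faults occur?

B: miss, frames (B)
W: miss, frames (B W)
U: miss, frames (B W U)
W: hit
B: hit
A: miss, evict B, frames (W U A)
W: hit
B: miss, evict W, frames (U A B)
W: miss, evict U, frames (A B W)
B: hit
U: miss, evict A, frames (B W U)
B: hit
U: hit
B: hit
U: hit
A: miss, evict B, frames (W U A)
Page faults: 8.

8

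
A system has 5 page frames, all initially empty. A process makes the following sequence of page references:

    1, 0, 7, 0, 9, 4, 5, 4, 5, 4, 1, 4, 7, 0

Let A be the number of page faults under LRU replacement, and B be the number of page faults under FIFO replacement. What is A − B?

1

Under LRU: F F F . F F F . . . F . F F → 9 faults.
Under FIFO: F F F . F F F . . . F . . F → 8 faults.
A − B = 9 − 8 = 1.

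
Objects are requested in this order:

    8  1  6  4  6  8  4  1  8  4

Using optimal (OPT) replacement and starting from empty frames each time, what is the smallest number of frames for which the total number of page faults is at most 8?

f=1: 10 faults
f=2: 7 faults
f=3: 5 faults
f=4: 4 faults
Smallest f with faults ≤ 8 is 2.

2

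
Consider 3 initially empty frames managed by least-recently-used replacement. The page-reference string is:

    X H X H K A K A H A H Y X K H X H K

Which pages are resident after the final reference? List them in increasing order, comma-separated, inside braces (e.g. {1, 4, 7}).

X: fault, frames {X}
H: fault, frames {X,H}
X: hit
H: hit
K: fault, frames {X,H,K}
A: fault, evict X, frames {H,K,A}
K: hit
A: hit
H: hit
A: hit
H: hit
Y: fault, evict K, frames {A,H,Y}
X: fault, evict A, frames {H,Y,X}
K: fault, evict H, frames {Y,X,K}
H: fault, evict Y, frames {X,K,H}
X: hit
H: hit
K: hit

{H, K, X}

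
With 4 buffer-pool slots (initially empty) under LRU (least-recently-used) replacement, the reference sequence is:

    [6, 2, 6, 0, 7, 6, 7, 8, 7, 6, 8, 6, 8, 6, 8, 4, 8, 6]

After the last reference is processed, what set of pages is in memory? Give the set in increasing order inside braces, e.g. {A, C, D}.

{4, 6, 7, 8}

6 -> miss, frames {6}
2 -> miss, frames {6,2}
6 -> hit
0 -> miss, frames {2,6,0}
7 -> miss, frames {2,6,0,7}
6 -> hit
7 -> hit
8 -> miss, evict 2, frames {0,6,7,8}
7 -> hit
6 -> hit
8 -> hit
6 -> hit
8 -> hit
6 -> hit
8 -> hit
4 -> miss, evict 0, frames {7,6,8,4}
8 -> hit
6 -> hit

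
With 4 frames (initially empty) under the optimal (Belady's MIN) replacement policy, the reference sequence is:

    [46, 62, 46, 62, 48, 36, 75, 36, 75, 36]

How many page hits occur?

5

46 → miss, frames {46}
62 → miss, frames {46,62}
46 → hit
62 → hit
48 → miss, frames {46,62,48}
36 → miss, frames {46,62,48,36}
75 → miss, evict 48, frames {46,62,36,75}
36 → hit
75 → hit
36 → hit
Hits: 5.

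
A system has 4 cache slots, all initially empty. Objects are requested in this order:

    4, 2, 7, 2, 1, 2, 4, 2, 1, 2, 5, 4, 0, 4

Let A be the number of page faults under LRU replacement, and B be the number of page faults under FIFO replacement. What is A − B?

-1

Under LRU: F F F . F . . . . . F . F . → 6 faults.
Under FIFO: F F F . F . . . . . F F F . → 7 faults.
A − B = 6 − 7 = -1.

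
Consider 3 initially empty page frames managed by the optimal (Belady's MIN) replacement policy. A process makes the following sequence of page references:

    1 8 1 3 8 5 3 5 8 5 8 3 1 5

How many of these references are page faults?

5

1 -> miss, frames {1}
8 -> miss, frames {1,8}
1 -> hit
3 -> miss, frames {1,8,3}
8 -> hit
5 -> miss, evict 1, frames {8,3,5}
3 -> hit
5 -> hit
8 -> hit
5 -> hit
8 -> hit
3 -> hit
1 -> miss, evict 3, frames {8,5,1}
5 -> hit
Page faults: 5.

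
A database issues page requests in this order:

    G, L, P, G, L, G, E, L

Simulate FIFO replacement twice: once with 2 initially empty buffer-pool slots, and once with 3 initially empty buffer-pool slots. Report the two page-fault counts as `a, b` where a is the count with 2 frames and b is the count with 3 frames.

6, 4

2 frames: F F F F F . F . → 6 faults.
3 frames: F F F . . . F . → 4 faults.
4 < 6: adding a frame reduced faults, as is typical.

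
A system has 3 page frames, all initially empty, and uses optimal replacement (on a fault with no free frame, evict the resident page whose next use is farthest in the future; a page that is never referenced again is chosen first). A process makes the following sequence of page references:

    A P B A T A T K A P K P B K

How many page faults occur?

6

A: fault, frames {A}
P: fault, frames {A,P}
B: fault, frames {A,P,B}
A: hit
T: fault, evict B, frames {A,P,T}
A: hit
T: hit
K: fault, evict T, frames {A,P,K}
A: hit
P: hit
K: hit
P: hit
B: fault, evict P, frames {A,K,B}
K: hit
Page faults: 6.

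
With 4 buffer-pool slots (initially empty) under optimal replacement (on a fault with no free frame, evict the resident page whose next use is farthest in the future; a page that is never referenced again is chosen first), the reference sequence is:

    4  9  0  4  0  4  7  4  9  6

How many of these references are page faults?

4: miss, frames (4)
9: miss, frames (4 9)
0: miss, frames (4 9 0)
4: hit
0: hit
4: hit
7: miss, frames (4 9 0 7)
4: hit
9: hit
6: miss, evict 7, frames (4 9 0 6)
Page faults: 5.

5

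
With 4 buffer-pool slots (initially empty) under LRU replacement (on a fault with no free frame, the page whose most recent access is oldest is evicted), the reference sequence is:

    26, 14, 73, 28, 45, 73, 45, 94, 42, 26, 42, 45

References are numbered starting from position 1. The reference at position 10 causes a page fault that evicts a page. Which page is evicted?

pos 1: 26 -> fault, frames [26]
pos 2: 14 -> fault, frames [26, 14]
pos 3: 73 -> fault, frames [26, 14, 73]
pos 4: 28 -> fault, frames [26, 14, 73, 28]
pos 5: 45 -> fault, evict 26, frames [14, 73, 28, 45]
pos 6: 73 -> hit
pos 7: 45 -> hit
pos 8: 94 -> fault, evict 14, frames [28, 73, 45, 94]
pos 9: 42 -> fault, evict 28, frames [73, 45, 94, 42]
pos 10: 26 -> fault, evict 73, frames [45, 94, 42, 26]
At position 10, page 73 is evicted.

73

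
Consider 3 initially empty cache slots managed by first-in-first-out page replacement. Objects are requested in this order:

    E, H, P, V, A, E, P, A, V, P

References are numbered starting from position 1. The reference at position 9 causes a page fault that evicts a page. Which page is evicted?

A

pos 1: E → fault, frames (E)
pos 2: H → fault, frames (E H)
pos 3: P → fault, frames (E H P)
pos 4: V → fault, evict E, frames (H P V)
pos 5: A → fault, evict H, frames (P V A)
pos 6: E → fault, evict P, frames (V A E)
pos 7: P → fault, evict V, frames (A E P)
pos 8: A → hit
pos 9: V → fault, evict A, frames (E P V)
At position 9, page A is evicted.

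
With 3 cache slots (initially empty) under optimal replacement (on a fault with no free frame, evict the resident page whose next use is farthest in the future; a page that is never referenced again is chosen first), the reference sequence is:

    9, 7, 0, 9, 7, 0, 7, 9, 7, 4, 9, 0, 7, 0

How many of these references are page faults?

9 -> miss, frames {9}
7 -> miss, frames {9,7}
0 -> miss, frames {9,7,0}
9 -> hit
7 -> hit
0 -> hit
7 -> hit
9 -> hit
7 -> hit
4 -> miss, evict 7, frames {9,0,4}
9 -> hit
0 -> hit
7 -> miss, evict 4, frames {9,0,7}
0 -> hit
Page faults: 5.

5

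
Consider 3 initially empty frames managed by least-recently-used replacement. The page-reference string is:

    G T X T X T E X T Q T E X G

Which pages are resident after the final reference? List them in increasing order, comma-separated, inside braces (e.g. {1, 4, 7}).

{E, G, X}

G -> fault, frames [G]
T -> fault, frames [G, T]
X -> fault, frames [G, T, X]
T -> hit
X -> hit
T -> hit
E -> fault, evict G, frames [X, T, E]
X -> hit
T -> hit
Q -> fault, evict E, frames [X, T, Q]
T -> hit
E -> fault, evict X, frames [Q, T, E]
X -> fault, evict Q, frames [T, E, X]
G -> fault, evict T, frames [E, X, G]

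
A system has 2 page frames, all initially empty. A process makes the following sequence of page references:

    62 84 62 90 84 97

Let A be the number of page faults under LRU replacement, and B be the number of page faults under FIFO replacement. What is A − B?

1

Under LRU: F F . F F F → 5 faults.
Under FIFO: F F . F . F → 4 faults.
A − B = 5 − 4 = 1.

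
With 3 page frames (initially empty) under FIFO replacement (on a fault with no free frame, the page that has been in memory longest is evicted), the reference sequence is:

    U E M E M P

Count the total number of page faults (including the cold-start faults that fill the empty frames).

U -> fault, frames {U}
E -> fault, frames {U,E}
M -> fault, frames {U,E,M}
E -> hit
M -> hit
P -> fault, evict U, frames {E,M,P}
Page faults: 4.

4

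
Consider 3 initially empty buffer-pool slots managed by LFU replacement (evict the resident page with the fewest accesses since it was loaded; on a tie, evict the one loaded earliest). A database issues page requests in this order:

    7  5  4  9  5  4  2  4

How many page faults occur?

5

7 -> miss, frames [7]
5 -> miss, frames [7, 5]
4 -> miss, frames [7, 5, 4]
9 -> miss, evict 7, frames [5, 4, 9]
5 -> hit
4 -> hit
2 -> miss, evict 9, frames [5, 4, 2]
4 -> hit
Page faults: 5.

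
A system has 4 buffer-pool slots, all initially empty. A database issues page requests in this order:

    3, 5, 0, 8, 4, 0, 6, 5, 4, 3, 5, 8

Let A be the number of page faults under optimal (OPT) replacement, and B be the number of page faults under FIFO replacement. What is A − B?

-2

Under OPT: F F F F F . F . . . . F → 7 faults.
Under FIFO: F F F F F . F F . F . F → 9 faults.
A − B = 7 − 9 = -2.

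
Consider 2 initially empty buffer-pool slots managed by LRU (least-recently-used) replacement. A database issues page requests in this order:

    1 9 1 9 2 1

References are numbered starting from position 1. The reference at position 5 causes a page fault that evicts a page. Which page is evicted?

pos 1: 1: miss, frames {1}
pos 2: 9: miss, frames {1,9}
pos 3: 1: hit
pos 4: 9: hit
pos 5: 2: miss, evict 1, frames {9,2}
At position 5, page 1 is evicted.

1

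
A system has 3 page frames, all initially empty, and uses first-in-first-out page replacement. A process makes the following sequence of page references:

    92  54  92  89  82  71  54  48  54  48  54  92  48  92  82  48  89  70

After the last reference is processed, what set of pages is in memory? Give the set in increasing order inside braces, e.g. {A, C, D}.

{70, 82, 89}

92 → fault, frames (92)
54 → fault, frames (92 54)
92 → hit
89 → fault, frames (92 54 89)
82 → fault, evict 92, frames (54 89 82)
71 → fault, evict 54, frames (89 82 71)
54 → fault, evict 89, frames (82 71 54)
48 → fault, evict 82, frames (71 54 48)
54 → hit
48 → hit
54 → hit
92 → fault, evict 71, frames (54 48 92)
48 → hit
92 → hit
82 → fault, evict 54, frames (48 92 82)
48 → hit
89 → fault, evict 48, frames (92 82 89)
70 → fault, evict 92, frames (82 89 70)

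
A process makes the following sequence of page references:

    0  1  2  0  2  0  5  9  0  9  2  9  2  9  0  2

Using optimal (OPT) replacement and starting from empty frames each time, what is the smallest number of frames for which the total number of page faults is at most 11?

f=1: 16 faults
f=2: 7 faults
f=3: 5 faults
f=4: 5 faults
f=5: 5 faults
Smallest f with faults ≤ 11 is 2.

2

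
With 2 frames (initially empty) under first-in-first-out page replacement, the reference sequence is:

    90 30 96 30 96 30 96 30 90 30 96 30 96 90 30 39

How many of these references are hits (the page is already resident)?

7

90 -> fault, frames [90]
30 -> fault, frames [90, 30]
96 -> fault, evict 90, frames [30, 96]
30 -> hit
96 -> hit
30 -> hit
96 -> hit
30 -> hit
90 -> fault, evict 30, frames [96, 90]
30 -> fault, evict 96, frames [90, 30]
96 -> fault, evict 90, frames [30, 96]
30 -> hit
96 -> hit
90 -> fault, evict 30, frames [96, 90]
30 -> fault, evict 96, frames [90, 30]
39 -> fault, evict 90, frames [30, 39]
Hits: 7.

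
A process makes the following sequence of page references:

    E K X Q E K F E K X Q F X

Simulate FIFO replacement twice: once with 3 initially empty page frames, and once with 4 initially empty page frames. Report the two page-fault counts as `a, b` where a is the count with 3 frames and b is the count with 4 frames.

3 frames: F F F F F F F . . F F . . → 9 faults.
4 frames: F F F F . . F F F F F F . → 10 faults.
10 > 9: adding a frame increased faults — Belady's anomaly.

9, 10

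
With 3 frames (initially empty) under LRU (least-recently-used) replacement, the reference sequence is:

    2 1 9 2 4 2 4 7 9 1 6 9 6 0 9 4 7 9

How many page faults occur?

2 -> miss, frames (2)
1 -> miss, frames (2 1)
9 -> miss, frames (2 1 9)
2 -> hit
4 -> miss, evict 1, frames (9 2 4)
2 -> hit
4 -> hit
7 -> miss, evict 9, frames (2 4 7)
9 -> miss, evict 2, frames (4 7 9)
1 -> miss, evict 4, frames (7 9 1)
6 -> miss, evict 7, frames (9 1 6)
9 -> hit
6 -> hit
0 -> miss, evict 1, frames (9 6 0)
9 -> hit
4 -> miss, evict 6, frames (0 9 4)
7 -> miss, evict 0, frames (9 4 7)
9 -> hit
Page faults: 11.

11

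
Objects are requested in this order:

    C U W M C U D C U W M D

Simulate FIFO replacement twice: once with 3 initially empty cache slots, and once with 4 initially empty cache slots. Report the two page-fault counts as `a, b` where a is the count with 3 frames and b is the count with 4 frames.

9, 10

3 frames: F F F F F F F . . F F . → 9 faults.
4 frames: F F F F . . F F F F F F → 10 faults.
10 > 9: adding a frame increased faults — Belady's anomaly.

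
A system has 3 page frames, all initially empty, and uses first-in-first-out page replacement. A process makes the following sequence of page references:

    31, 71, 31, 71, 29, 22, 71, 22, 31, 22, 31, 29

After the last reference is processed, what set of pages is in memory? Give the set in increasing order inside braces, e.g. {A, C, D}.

31 → fault, frames (31)
71 → fault, frames (31 71)
31 → hit
71 → hit
29 → fault, frames (31 71 29)
22 → fault, evict 31, frames (71 29 22)
71 → hit
22 → hit
31 → fault, evict 71, frames (29 22 31)
22 → hit
31 → hit
29 → hit

{22, 29, 31}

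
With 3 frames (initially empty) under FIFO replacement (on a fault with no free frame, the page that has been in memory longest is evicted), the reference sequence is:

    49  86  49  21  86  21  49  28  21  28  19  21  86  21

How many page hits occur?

49: fault, frames [49]
86: fault, frames [49, 86]
49: hit
21: fault, frames [49, 86, 21]
86: hit
21: hit
49: hit
28: fault, evict 49, frames [86, 21, 28]
21: hit
28: hit
19: fault, evict 86, frames [21, 28, 19]
21: hit
86: fault, evict 21, frames [28, 19, 86]
21: fault, evict 28, frames [19, 86, 21]
Hits: 7.

7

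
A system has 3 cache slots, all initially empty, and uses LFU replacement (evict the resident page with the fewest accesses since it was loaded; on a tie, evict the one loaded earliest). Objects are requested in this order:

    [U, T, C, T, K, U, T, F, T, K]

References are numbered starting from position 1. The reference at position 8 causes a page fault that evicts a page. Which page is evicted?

pos 1: U → fault, frames {U}
pos 2: T → fault, frames {U,T}
pos 3: C → fault, frames {U,T,C}
pos 4: T → hit
pos 5: K → fault, evict U, frames {T,C,K}
pos 6: U → fault, evict C, frames {T,K,U}
pos 7: T → hit
pos 8: F → fault, evict K, frames {T,U,F}
At position 8, page K is evicted.

K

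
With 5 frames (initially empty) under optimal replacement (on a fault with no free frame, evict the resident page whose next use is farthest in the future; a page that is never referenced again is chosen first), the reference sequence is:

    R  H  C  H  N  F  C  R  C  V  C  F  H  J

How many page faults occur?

7

R: miss, frames (R)
H: miss, frames (R H)
C: miss, frames (R H C)
H: hit
N: miss, frames (R H C N)
F: miss, frames (R H C N F)
C: hit
R: hit
C: hit
V: miss, evict N, frames (R H C F V)
C: hit
F: hit
H: hit
J: miss, evict V, frames (R H C F J)
Page faults: 7.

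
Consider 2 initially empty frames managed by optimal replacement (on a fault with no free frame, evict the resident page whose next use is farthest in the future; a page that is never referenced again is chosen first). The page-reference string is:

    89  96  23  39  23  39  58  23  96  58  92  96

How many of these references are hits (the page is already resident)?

5

89 -> fault, frames (89)
96 -> fault, frames (89 96)
23 -> fault, evict 89, frames (96 23)
39 -> fault, evict 96, frames (23 39)
23 -> hit
39 -> hit
58 -> fault, evict 39, frames (23 58)
23 -> hit
96 -> fault, evict 23, frames (58 96)
58 -> hit
92 -> fault, evict 58, frames (96 92)
96 -> hit
Hits: 5.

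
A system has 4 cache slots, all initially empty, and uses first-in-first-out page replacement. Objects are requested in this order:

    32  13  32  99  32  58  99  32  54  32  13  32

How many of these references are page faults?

32 -> miss, frames (32)
13 -> miss, frames (32 13)
32 -> hit
99 -> miss, frames (32 13 99)
32 -> hit
58 -> miss, frames (32 13 99 58)
99 -> hit
32 -> hit
54 -> miss, evict 32, frames (13 99 58 54)
32 -> miss, evict 13, frames (99 58 54 32)
13 -> miss, evict 99, frames (58 54 32 13)
32 -> hit
Page faults: 7.

7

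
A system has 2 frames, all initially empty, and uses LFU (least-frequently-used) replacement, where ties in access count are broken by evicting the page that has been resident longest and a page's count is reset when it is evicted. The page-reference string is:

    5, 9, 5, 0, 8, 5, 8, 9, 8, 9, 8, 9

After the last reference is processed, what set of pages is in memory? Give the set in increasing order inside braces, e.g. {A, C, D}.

5: fault, frames [5]
9: fault, frames [5, 9]
5: hit
0: fault, evict 9, frames [5, 0]
8: fault, evict 0, frames [5, 8]
5: hit
8: hit
9: fault, evict 8, frames [5, 9]
8: fault, evict 9, frames [5, 8]
9: fault, evict 8, frames [5, 9]
8: fault, evict 9, frames [5, 8]
9: fault, evict 8, frames [5, 9]

{5, 9}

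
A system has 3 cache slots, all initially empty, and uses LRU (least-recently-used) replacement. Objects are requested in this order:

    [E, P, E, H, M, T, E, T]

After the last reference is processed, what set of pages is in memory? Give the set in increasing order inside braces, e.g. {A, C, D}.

E -> miss, frames [E]
P -> miss, frames [E, P]
E -> hit
H -> miss, frames [P, E, H]
M -> miss, evict P, frames [E, H, M]
T -> miss, evict E, frames [H, M, T]
E -> miss, evict H, frames [M, T, E]
T -> hit

{E, M, T}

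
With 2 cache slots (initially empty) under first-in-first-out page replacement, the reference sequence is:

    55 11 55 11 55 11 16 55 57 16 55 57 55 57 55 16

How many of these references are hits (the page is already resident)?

55 → fault, frames (55)
11 → fault, frames (55 11)
55 → hit
11 → hit
55 → hit
11 → hit
16 → fault, evict 55, frames (11 16)
55 → fault, evict 11, frames (16 55)
57 → fault, evict 16, frames (55 57)
16 → fault, evict 55, frames (57 16)
55 → fault, evict 57, frames (16 55)
57 → fault, evict 16, frames (55 57)
55 → hit
57 → hit
55 → hit
16 → fault, evict 55, frames (57 16)
Hits: 7.

7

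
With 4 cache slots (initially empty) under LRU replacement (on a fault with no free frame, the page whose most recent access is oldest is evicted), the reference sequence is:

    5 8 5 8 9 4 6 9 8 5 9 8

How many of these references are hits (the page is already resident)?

6

5 -> miss, frames [5]
8 -> miss, frames [5, 8]
5 -> hit
8 -> hit
9 -> miss, frames [5, 8, 9]
4 -> miss, frames [5, 8, 9, 4]
6 -> miss, evict 5, frames [8, 9, 4, 6]
9 -> hit
8 -> hit
5 -> miss, evict 4, frames [6, 9, 8, 5]
9 -> hit
8 -> hit
Hits: 6.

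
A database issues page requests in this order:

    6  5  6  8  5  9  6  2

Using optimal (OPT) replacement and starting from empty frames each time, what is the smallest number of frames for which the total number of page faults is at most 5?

f=1: 8 faults
f=2: 6 faults
f=3: 5 faults
f=4: 5 faults
f=5: 5 faults
Smallest f with faults ≤ 5 is 3.

3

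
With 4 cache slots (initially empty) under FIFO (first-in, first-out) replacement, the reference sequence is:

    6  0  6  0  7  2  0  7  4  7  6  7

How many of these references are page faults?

6: fault, frames (6)
0: fault, frames (6 0)
6: hit
0: hit
7: fault, frames (6 0 7)
2: fault, frames (6 0 7 2)
0: hit
7: hit
4: fault, evict 6, frames (0 7 2 4)
7: hit
6: fault, evict 0, frames (7 2 4 6)
7: hit
Page faults: 6.

6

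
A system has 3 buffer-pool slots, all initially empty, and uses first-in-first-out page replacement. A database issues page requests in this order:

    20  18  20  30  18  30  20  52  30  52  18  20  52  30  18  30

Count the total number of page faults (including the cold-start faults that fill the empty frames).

7

20: fault, frames [20]
18: fault, frames [20, 18]
20: hit
30: fault, frames [20, 18, 30]
18: hit
30: hit
20: hit
52: fault, evict 20, frames [18, 30, 52]
30: hit
52: hit
18: hit
20: fault, evict 18, frames [30, 52, 20]
52: hit
30: hit
18: fault, evict 30, frames [52, 20, 18]
30: fault, evict 52, frames [20, 18, 30]
Page faults: 7.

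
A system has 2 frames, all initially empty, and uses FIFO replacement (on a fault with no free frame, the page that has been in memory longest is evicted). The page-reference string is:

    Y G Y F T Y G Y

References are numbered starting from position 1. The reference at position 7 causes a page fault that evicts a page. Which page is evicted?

T

pos 1: Y → fault, frames {Y}
pos 2: G → fault, frames {Y,G}
pos 3: Y → hit
pos 4: F → fault, evict Y, frames {G,F}
pos 5: T → fault, evict G, frames {F,T}
pos 6: Y → fault, evict F, frames {T,Y}
pos 7: G → fault, evict T, frames {Y,G}
At position 7, page T is evicted.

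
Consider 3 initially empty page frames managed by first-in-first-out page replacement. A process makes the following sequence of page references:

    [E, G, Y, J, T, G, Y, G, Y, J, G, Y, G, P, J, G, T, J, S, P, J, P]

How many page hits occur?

E: fault, frames [E]
G: fault, frames [E, G]
Y: fault, frames [E, G, Y]
J: fault, evict E, frames [G, Y, J]
T: fault, evict G, frames [Y, J, T]
G: fault, evict Y, frames [J, T, G]
Y: fault, evict J, frames [T, G, Y]
G: hit
Y: hit
J: fault, evict T, frames [G, Y, J]
G: hit
Y: hit
G: hit
P: fault, evict G, frames [Y, J, P]
J: hit
G: fault, evict Y, frames [J, P, G]
T: fault, evict J, frames [P, G, T]
J: fault, evict P, frames [G, T, J]
S: fault, evict G, frames [T, J, S]
P: fault, evict T, frames [J, S, P]
J: hit
P: hit
Hits: 8.

8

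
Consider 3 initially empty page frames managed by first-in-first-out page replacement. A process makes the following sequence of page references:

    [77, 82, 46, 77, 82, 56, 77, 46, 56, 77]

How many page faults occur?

5

77 → fault, frames (77)
82 → fault, frames (77 82)
46 → fault, frames (77 82 46)
77 → hit
82 → hit
56 → fault, evict 77, frames (82 46 56)
77 → fault, evict 82, frames (46 56 77)
46 → hit
56 → hit
77 → hit
Page faults: 5.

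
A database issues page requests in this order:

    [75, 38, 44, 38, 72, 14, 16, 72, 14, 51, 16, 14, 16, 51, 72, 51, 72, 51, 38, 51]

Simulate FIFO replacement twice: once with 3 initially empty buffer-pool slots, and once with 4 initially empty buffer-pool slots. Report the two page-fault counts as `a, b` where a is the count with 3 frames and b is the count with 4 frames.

9, 8

3 frames: F F F . F F F . . F . . . . F . . . F . → 9 faults.
4 frames: F F F . F F F . . F . . . . . . . . F . → 8 faults.
8 < 9: adding a frame reduced faults, as is typical.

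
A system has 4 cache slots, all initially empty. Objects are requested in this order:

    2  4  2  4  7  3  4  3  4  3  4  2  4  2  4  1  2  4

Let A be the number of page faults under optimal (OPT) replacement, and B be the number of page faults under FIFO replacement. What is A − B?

Under OPT: F F . . F F . . . . . . . . . F . . → 5 faults.
Under FIFO: F F . . F F . . . . . . . . . F F F → 7 faults.
A − B = 5 − 7 = -2.

-2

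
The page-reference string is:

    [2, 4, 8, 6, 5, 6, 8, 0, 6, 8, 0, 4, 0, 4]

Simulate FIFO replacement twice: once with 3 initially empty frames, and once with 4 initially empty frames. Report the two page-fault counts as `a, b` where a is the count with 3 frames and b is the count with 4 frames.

3 frames: F F F F F . . F . F . F . . → 8 faults.
4 frames: F F F F F . . F . . . F . . → 7 faults.
7 < 8: adding a frame reduced faults, as is typical.

8, 7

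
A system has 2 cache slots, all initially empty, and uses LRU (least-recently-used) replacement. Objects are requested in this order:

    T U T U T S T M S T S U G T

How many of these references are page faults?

9

T → fault, frames [T]
U → fault, frames [T, U]
T → hit
U → hit
T → hit
S → fault, evict U, frames [T, S]
T → hit
M → fault, evict S, frames [T, M]
S → fault, evict T, frames [M, S]
T → fault, evict M, frames [S, T]
S → hit
U → fault, evict T, frames [S, U]
G → fault, evict S, frames [U, G]
T → fault, evict U, frames [G, T]
Page faults: 9.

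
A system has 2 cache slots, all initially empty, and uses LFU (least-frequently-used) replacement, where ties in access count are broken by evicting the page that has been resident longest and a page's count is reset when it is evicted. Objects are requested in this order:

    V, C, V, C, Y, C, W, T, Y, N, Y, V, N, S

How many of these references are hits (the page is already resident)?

V: fault, frames {V}
C: fault, frames {V,C}
V: hit
C: hit
Y: fault, evict V, frames {C,Y}
C: hit
W: fault, evict Y, frames {C,W}
T: fault, evict W, frames {C,T}
Y: fault, evict T, frames {C,Y}
N: fault, evict Y, frames {C,N}
Y: fault, evict N, frames {C,Y}
V: fault, evict Y, frames {C,V}
N: fault, evict V, frames {C,N}
S: fault, evict N, frames {C,S}
Hits: 3.

3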